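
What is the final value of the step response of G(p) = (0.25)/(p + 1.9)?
FVT: lim_{t→∞} y(t) = lim_{p→0} p*Y(p) where Y(p) = G(p)/p.
= lim_{p→0} G(p) = G(0) = num(0)/den(0) = 0.25/1.9 = 0.1316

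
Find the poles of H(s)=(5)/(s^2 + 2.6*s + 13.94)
Set denominator = 0: s^2 + 2.6*s + 13.94 = 0 → Poles: -1.3 + 3.5j, -1.3 - 3.5j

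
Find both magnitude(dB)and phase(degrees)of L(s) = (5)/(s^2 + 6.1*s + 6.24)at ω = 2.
Substitute s = j*2: L(j2) = 0.0727946 - 0.396471j.
|L| = 20*log₁₀(sqrt(Re²+Im²)) = -7.89 dB.
∠L = atan2(Im, Re) = -79.60°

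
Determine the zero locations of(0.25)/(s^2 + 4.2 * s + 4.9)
Numerator is a nonzero constant (0.25) → Zeros: none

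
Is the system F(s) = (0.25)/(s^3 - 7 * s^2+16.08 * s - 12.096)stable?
Denominator: s^3 - 7*s^2 + 16.08*s - 12.096 = (s - 1.8)(s - 2.8)(s - 2.4). Poles: 1.8, 2.4, 2.8. All Re(p)<0: No (unstable)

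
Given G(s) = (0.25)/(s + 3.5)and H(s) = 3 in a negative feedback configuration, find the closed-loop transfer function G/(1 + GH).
Closed-loop T = G/(1+GH).
Numerator: G_num * H_den = 0.25.
Denominator: G_den * H_den + G_num * H_num = (s + 3.5) + (0.75) = s + 4.25.
T(s) = (0.25)/(s + 4.25)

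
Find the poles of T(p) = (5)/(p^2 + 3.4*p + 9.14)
Set denominator = 0: p^2 + 3.4*p + 9.14 = 0 → Poles: -1.7 + 2.5j, -1.7 - 2.5j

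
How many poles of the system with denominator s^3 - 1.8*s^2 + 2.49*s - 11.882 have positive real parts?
s^3 - 1.8*s^2 + 2.49*s - 11.882 = (s - 2.6)(s^2 + 0.8*s + 4.57). Poles: -0.4 + 2.1j, -0.4 - 2.1j, 2.6. RHP poles (Re>0): 1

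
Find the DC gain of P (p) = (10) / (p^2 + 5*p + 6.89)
DC gain = P(0) = num(0)/den(0) = 10/6.89 = 1.451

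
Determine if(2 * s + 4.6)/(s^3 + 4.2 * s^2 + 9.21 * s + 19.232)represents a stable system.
Denominator: s^3 + 4.2*s^2 + 9.21*s + 19.232 = (s + 3.2)(s^2 + s + 6.01). Poles: -0.5 + 2.4j, -0.5 - 2.4j, -3.2. All Re(p)<0: Yes (stable)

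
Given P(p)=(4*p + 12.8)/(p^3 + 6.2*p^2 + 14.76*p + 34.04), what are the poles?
Set denominator = 0: p^3 + 6.2*p^2 + 14.76*p + 34.04 = (p + 4.6)(p^2 + 1.6*p + 7.4) = 0 → Poles: -0.8 + 2.6j, -0.8 - 2.6j, -4.6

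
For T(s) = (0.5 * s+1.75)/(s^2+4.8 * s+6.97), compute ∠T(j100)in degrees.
Substitute s = j*100: T(j100) = 6.50627e-05 - 0.00500036j.
∠T(j100) = atan2(Im, Re) = atan2(-0.00500036, 6.50627e-05) = -89.25°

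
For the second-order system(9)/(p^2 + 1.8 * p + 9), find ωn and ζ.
Standard form: ωn²/(p²+2ζωn·p+ωn²).
const=9=ωn² → ωn=3, p coeff=1.8=2ζωn → ζ=0.3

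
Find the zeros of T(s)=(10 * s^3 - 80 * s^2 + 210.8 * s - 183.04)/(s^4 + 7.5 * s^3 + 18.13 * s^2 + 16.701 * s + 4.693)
Set numerator = 0: 10*s^3 - 80*s^2 + 210.8*s - 183.04 = 10*(s - 3.2)(s - 2.6)(s - 2.2) = 0 → Zeros: 2.2, 2.6, 3.2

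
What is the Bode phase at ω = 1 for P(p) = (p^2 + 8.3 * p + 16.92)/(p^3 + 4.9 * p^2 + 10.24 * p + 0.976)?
Substitute p = j*1: P(j1) = 0.141125 - 1.78288j.
∠P(j1) = atan2(Im, Re) = atan2(-1.78288, 0.141125) = -85.47°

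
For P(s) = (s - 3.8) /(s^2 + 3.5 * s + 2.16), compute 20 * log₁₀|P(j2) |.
Substitute s = j*2: P(j2) = 0.400721 + 0.437525j.
|P(j2)| = sqrt(Re² + Im²) = 0.5933.
20*log₁₀(0.5933) = -4.53 dB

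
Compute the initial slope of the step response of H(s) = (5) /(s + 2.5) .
IVT: y'(0⁺) = lim_{s→∞} s²·Y(s) = lim_{s→∞} s·H(s).
deg(num) = 0, deg(den) = 1, relative degree = 1, so s·H(s) → (leading num)/(leading den) = 5/1 = 5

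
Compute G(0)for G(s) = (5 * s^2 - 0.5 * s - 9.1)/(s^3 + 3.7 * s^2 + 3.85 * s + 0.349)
DC gain = G(0) = num(0)/den(0) = -9.1/0.349 = -26.07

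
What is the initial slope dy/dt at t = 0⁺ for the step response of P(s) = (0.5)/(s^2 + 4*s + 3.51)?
IVT: y'(0⁺) = lim_{s→∞} s²·Y(s) = lim_{s→∞} s·P(s).
deg(num) = 0, deg(den) = 2, relative degree = 2 ≥ 2, so s·P(s) → 0. Initial slope = 0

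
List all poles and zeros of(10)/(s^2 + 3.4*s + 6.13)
Set denominator = 0: s^2 + 3.4*s + 6.13 = 0 → Poles: -1.7 + 1.8j, -1.7 - 1.8j
Numerator is a nonzero constant (10) → Zeros: none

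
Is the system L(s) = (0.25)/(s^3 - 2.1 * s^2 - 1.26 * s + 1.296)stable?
Denominator: s^3 - 2.1*s^2 - 1.26*s + 1.296 = (s - 2.4)(s + 0.9)(s - 0.6). Poles: -0.9, 0.6, 2.4. All Re(p)<0: No (unstable)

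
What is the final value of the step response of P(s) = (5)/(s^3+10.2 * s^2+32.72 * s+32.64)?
FVT: lim_{t→∞} y(t) = lim_{s→0} s*Y(s) where Y(s) = P(s)/s.
= lim_{s→0} P(s) = P(0) = num(0)/den(0) = 5/32.64 = 0.1532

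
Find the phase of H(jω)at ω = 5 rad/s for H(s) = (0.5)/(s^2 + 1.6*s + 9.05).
Substitute s = j*5: H(j5) = -0.0250469 - 0.0125627j.
∠H(j5) = atan2(Im, Re) = atan2(-0.0125627, -0.0250469) = -153.36°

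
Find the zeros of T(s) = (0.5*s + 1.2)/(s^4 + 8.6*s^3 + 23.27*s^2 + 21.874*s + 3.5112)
Set numerator = 0: 0.5*s + 1.2 = 0 → Zeros: -2.4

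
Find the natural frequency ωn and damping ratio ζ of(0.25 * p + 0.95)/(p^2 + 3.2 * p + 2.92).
Underdamped: complex pole -1.6 + 0.6j. ωn = |pole| = 1.709, ζ = -Re(pole)/ωn = 0.9363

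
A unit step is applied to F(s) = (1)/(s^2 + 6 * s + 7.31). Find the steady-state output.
FVT: lim_{t→∞} y(t) = lim_{s→0} s*Y(s) where Y(s) = F(s)/s.
= lim_{s→0} F(s) = F(0) = num(0)/den(0) = 1/7.31 = 0.1368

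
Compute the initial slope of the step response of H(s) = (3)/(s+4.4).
IVT: y'(0⁺) = lim_{s→∞} s²·Y(s) = lim_{s→∞} s·H(s).
deg(num) = 0, deg(den) = 1, relative degree = 1, so s·H(s) → (leading num)/(leading den) = 3/1 = 3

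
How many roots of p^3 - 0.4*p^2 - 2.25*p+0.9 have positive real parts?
Factor: p^3 - 0.4*p^2 - 2.25*p + 0.9 = (p - 1.5)(p + 1.5)(p - 0.4).
Roots: -1.5, 0.4, 1.5.
RHP roots (Re>0): 2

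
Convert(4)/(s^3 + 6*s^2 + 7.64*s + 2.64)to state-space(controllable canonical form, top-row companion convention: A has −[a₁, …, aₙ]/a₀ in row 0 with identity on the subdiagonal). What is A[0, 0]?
Reachable canonical form for den = s^3 + 6*s^2 + 7.64*s + 2.64: top row of A = -[a₁,a₂,...,aₙ]/a₀, ones on the subdiagonal, zeros elsewhere.
A = [[-6, -7.64, -2.64], [1, 0, 0], [0, 1, 0]].
A[0,0] = -6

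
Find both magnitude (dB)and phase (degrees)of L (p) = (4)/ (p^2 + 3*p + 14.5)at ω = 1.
Substitute p = j*1: L(j1) = 0.282353 - 0.0627451j.
|L| = 20*log₁₀(sqrt(Re²+Im²)) = -10.77 dB.
∠L = atan2(Im, Re) = -12.53°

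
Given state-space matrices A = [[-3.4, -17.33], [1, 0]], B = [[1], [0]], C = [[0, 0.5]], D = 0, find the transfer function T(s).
T(s) = C(sI - A)⁻¹B + D.
Characteristic polynomial det(sI - A) = s^2 + 3.4*s + 17.33.
Numerator from C·adj(sI-A)·B + D·det(sI-A) = 0.5.
T(s) = (0.5)/(s^2 + 3.4*s + 17.33)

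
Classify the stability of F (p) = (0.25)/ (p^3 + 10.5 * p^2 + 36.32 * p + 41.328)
Denominator: p^3 + 10.5*p^2 + 36.32*p + 41.328 = (p + 2.8)(p + 3.6)(p + 4.1). Poles: -2.8, -3.6, -4.1. Stable (all poles in LHP)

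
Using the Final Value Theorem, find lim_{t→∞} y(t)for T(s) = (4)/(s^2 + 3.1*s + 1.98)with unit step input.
FVT: lim_{t→∞} y(t) = lim_{s→0} s*Y(s) where Y(s) = T(s)/s.
= lim_{s→0} T(s) = T(0) = num(0)/den(0) = 4/1.98 = 2.02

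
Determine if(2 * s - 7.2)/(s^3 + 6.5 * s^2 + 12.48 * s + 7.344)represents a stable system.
Denominator: s^3 + 6.5*s^2 + 12.48*s + 7.344 = (s + 1.7)(s + 1.2)(s + 3.6). Poles: -1.2, -1.7, -3.6. All Re(p)<0: Yes (stable)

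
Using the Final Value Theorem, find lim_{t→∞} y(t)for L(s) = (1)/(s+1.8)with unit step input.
FVT: lim_{t→∞} y(t) = lim_{s→0} s*Y(s) where Y(s) = L(s)/s.
= lim_{s→0} L(s) = L(0) = num(0)/den(0) = 1/1.8 = 0.5556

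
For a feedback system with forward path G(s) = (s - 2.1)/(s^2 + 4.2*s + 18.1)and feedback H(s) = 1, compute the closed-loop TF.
Closed-loop T = G/(1+GH).
Numerator: G_num * H_den = s - 2.1.
Denominator: G_den * H_den + G_num * H_num = (s^2 + 4.2*s + 18.1) + (s - 2.1) = s^2 + 5.2*s + 16.
T(s) = (s - 2.1)/(s^2 + 5.2*s + 16)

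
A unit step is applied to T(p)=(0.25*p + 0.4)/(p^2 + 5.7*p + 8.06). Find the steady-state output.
FVT: lim_{t→∞} y(t) = lim_{p→0} p*Y(p) where Y(p) = T(p)/p.
= lim_{p→0} T(p) = T(0) = num(0)/den(0) = 0.4/8.06 = 0.04963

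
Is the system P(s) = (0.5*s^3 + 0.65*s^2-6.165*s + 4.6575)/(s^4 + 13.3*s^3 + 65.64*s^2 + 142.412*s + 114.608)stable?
Denominator: s^4 + 13.3*s^3 + 65.64*s^2 + 142.412*s + 114.608 = (s + 4)(s + 3.8)(s + 2.6)(s + 2.9). Poles: -2.6, -2.9, -3.8, -4. All Re(p)<0: Yes (stable)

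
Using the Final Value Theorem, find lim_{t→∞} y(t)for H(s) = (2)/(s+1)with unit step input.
FVT: lim_{t→∞} y(t) = lim_{s→0} s*Y(s) where Y(s) = H(s)/s.
= lim_{s→0} H(s) = H(0) = num(0)/den(0) = 2/1 = 2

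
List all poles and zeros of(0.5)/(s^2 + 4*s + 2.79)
Set denominator = 0: s^2 + 4*s + 2.79 = (s + 3.1)(s + 0.9) = 0 → Poles: -0.9, -3.1
Numerator is a nonzero constant (0.5) → Zeros: none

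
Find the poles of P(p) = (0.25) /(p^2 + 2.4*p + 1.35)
Set denominator = 0: p^2 + 2.4*p + 1.35 = (p + 1.5)(p + 0.9) = 0 → Poles: -0.9, -1.5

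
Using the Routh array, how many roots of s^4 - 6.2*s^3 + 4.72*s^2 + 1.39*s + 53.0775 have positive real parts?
Routh array:
s^4: [1, 4.72, 53.0775]; s^3: [-6.2, 1.39]; s^2: [4.94419, 53.0775]; s^1: [67.949]; s^0: [53.0775]
First column: [1, -6.2, 4.94419, 67.949, 53.0775]. Sign changes = RHP roots = 2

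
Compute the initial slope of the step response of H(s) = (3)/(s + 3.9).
IVT: y'(0⁺) = lim_{s→∞} s²·Y(s) = lim_{s→∞} s·H(s).
deg(num) = 0, deg(den) = 1, relative degree = 1, so s·H(s) → (leading num)/(leading den) = 3/1 = 3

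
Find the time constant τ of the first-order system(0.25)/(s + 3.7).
First-order system: τ = -1/pole. Pole = -3.7. τ = -1/(-3.7) = 0.2703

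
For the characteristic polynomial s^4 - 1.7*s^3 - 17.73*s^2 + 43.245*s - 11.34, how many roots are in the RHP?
s^4 - 1.7*s^3 - 17.73*s^2 + 43.245*s - 11.34 = (s - 2.4)(s + 4.5)(s - 0.3)(s - 3.5). Poles: -4.5, 0.3, 2.4, 3.5. RHP poles (Re>0): 3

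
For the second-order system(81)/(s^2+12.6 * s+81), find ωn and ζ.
Standard form: ωn²/(s²+2ζωn·s+ωn²).
const=81=ωn² → ωn=9, s coeff=12.6=2ζωn → ζ=0.7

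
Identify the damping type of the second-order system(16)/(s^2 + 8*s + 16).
Standard form: ωn²/(s²+2ζωn·s+ωn²) gives ωn=4, ζ=1.
Critically damped (ζ = 1)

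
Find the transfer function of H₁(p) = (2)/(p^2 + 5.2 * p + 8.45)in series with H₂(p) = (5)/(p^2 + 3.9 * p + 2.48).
Series: H = H₁ · H₂ = (n₁·n₂)/(d₁·d₂).
Num: n₁·n₂ = 10. Den: d₁·d₂ = p^4 + 9.1*p^3 + 31.21*p^2 + 45.851*p + 20.956.
H(p) = (10)/(p^4 + 9.1*p^3 + 31.21*p^2 + 45.851*p + 20.956)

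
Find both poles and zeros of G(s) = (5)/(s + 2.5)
Set denominator = 0: s + 2.5 = 0 → Poles: -2.5
Numerator is a nonzero constant (5) → Zeros: none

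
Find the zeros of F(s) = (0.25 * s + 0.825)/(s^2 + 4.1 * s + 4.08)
Set numerator = 0: 0.25*s + 0.825 = 0 → Zeros: -3.3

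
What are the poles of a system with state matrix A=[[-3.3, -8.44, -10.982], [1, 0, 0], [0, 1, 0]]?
Eigenvalues solve det(λI - A) = 0.
Characteristic polynomial: λ^3 + 3.3*λ^2 + 8.44*λ + 10.982 = 0.
Factor: (λ + 1.9)(λ^2 + 1.4*λ + 5.78) = 0.
Roots: -0.7 + 2.3j, -0.7 - 2.3j, -1.9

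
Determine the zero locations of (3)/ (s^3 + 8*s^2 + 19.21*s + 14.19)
Numerator is a nonzero constant (3) → Zeros: none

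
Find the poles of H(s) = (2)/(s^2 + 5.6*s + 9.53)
Set denominator = 0: s^2 + 5.6*s + 9.53 = 0 → Poles: -2.8 + 1.3j, -2.8 - 1.3j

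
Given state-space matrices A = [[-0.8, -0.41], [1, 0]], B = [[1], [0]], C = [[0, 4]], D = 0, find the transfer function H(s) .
H(s) = C(sI - A)⁻¹B + D.
Characteristic polynomial det(sI - A) = s^2 + 0.8*s + 0.41.
Numerator from C·adj(sI-A)·B + D·det(sI-A) = 4.
H(s) = (4)/(s^2 + 0.8*s + 0.41)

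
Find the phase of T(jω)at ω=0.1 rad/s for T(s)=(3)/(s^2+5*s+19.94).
Substitute s = j*0.1: T(j0.1) = 0.150432 - 0.00377401j.
∠T(j0.1) = atan2(Im, Re) = atan2(-0.00377401, 0.150432) = -1.44°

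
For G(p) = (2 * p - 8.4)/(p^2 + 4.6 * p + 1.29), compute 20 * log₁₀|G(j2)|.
Substitute p = j*2: G(j2) = 0.647547 + 0.722299j.
|G(j2)| = sqrt(Re² + Im²) = 0.9701.
20*log₁₀(0.9701) = -0.26 dB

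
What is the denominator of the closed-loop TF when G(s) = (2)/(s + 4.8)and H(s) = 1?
Characteristic poly = G_den * H_den + G_num * H_num = (s + 4.8) + (2) = s + 6.8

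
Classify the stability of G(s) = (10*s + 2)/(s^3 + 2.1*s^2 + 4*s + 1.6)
Denominator: s^3 + 2.1*s^2 + 4*s + 1.6 = (s + 0.5)(s^2 + 1.6*s + 3.2). Poles: -0.5, -0.8 + 1.6j, -0.8 - 1.6j. Stable (all poles in LHP)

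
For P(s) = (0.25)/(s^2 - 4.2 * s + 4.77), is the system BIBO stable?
Denominator: s^2 - 4.2*s + 4.77. Poles: 2.1 + 0.6j, 2.1 - 0.6j. All Re(p)<0: No (unstable)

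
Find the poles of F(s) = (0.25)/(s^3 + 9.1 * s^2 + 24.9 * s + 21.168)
Set denominator = 0: s^3 + 9.1*s^2 + 24.9*s + 21.168 = (s + 4.9)(s + 2.4)(s + 1.8) = 0 → Poles: -1.8, -2.4, -4.9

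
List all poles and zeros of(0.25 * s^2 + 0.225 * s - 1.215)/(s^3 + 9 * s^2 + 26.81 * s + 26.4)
Set denominator = 0: s^3 + 9*s^2 + 26.81*s + 26.4 = (s + 2.5)(s + 3.2)(s + 3.3) = 0 → Poles: -2.5, -3.2, -3.3
Set numerator = 0: 0.25*s^2 + 0.225*s - 1.215 = 0.25*(s - 1.8)(s + 2.7) = 0 → Zeros: -2.7, 1.8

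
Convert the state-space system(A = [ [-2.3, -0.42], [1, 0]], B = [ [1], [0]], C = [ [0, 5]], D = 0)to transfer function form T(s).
T(s) = C(sI - A)⁻¹B + D.
Characteristic polynomial det(sI - A) = s^2 + 2.3*s + 0.42.
Numerator from C·adj(sI-A)·B + D·det(sI-A) = 5.
T(s) = (5)/(s^2 + 2.3*s + 0.42)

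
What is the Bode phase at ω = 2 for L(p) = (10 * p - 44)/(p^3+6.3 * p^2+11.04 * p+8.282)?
Substitute p = j*2: L(j2) = 2.11778 + 0.580351j.
∠L(j2) = atan2(Im, Re) = atan2(0.580351, 2.11778) = 15.32°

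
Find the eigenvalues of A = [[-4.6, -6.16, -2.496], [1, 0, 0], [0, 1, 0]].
Eigenvalues solve det(λI - A) = 0.
Characteristic polynomial: λ^3 + 4.6*λ^2 + 6.16*λ + 2.496 = 0.
Factor: (λ + 1.2)(λ + 2.6)(λ + 0.8) = 0.
Roots: -0.8, -1.2, -2.6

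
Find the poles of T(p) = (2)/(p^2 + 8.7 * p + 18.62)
Set denominator = 0: p^2 + 8.7*p + 18.62 = (p + 3.8)(p + 4.9) = 0 → Poles: -3.8, -4.9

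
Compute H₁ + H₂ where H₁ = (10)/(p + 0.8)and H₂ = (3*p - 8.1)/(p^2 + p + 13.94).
Parallel: H = H₁ + H₂ = (n₁·d₂ + n₂·d₁)/(d₁·d₂).
n₁·d₂ = 10*p^2 + 10*p + 139.4. n₂·d₁ = 3*p^2 - 5.7*p - 6.48. Sum = 13*p^2 + 4.3*p + 132.92. d₁·d₂ = p^3 + 1.8*p^2 + 14.74*p + 11.152.
H(p) = (13*p^2 + 4.3*p + 132.92)/(p^3 + 1.8*p^2 + 14.74*p + 11.152)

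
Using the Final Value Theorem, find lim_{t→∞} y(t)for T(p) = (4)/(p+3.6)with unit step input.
FVT: lim_{t→∞} y(t) = lim_{p→0} p*Y(p) where Y(p) = T(p)/p.
= lim_{p→0} T(p) = T(0) = num(0)/den(0) = 4/3.6 = 1.111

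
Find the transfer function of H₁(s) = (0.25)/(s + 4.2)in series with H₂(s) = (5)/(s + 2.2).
Series: H = H₁ · H₂ = (n₁·n₂)/(d₁·d₂).
Num: n₁·n₂ = 1.25. Den: d₁·d₂ = s^2 + 6.4*s + 9.24.
H(s) = (1.25)/(s^2 + 6.4*s + 9.24)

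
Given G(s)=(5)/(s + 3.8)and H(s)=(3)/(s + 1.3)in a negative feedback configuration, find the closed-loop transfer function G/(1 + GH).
Closed-loop T = G/(1+GH).
Numerator: G_num * H_den = 5*s + 6.5.
Denominator: G_den * H_den + G_num * H_num = (s^2 + 5.1*s + 4.94) + (15) = s^2 + 5.1*s + 19.94.
T(s) = (5*s + 6.5)/(s^2 + 5.1*s + 19.94)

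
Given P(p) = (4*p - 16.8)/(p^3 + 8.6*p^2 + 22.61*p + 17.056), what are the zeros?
Set numerator = 0: 4*p - 16.8 = 0 → Zeros: 4.2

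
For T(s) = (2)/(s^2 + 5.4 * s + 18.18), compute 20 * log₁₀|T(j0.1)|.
Substitute s = j*0.1: T(j0.1) = 0.109974 - 0.00326836j.
|T(j0.1)| = sqrt(Re² + Im²) = 0.11.
20*log₁₀(0.11) = -19.17 dB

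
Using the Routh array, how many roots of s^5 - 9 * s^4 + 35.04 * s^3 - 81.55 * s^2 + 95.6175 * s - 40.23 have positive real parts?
Routh array:
s^5: [1, 35.04, 95.6175]; s^4: [-9, -81.55, -40.23]; s^3: [25.9789, 91.1475]; s^2: [-49.9733, -40.23]; s^1: [70.2337]; s^0: [-40.23]
First column: [1, -9, 25.9789, -49.9733, 70.2337, -40.23]. Sign changes = RHP roots = 5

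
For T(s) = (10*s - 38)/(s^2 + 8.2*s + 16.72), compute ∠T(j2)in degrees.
Substitute s = j*2: T(j2) = -0.360666 + 2.03734j.
∠T(j2) = atan2(Im, Re) = atan2(2.03734, -0.360666) = 100.04°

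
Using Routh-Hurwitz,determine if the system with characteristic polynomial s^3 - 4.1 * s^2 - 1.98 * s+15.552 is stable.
Routh array:
s^3: [1, -1.98]; s^2: [-4.1, 15.552]; s^1: [1.81317]; s^0: [15.552]
First column: [1, -4.1, 1.81317, 15.552]. Sign changes = 2.
No, unstable (2 RHP root(s))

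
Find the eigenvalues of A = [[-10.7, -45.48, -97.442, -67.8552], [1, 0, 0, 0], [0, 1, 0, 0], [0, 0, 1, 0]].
Eigenvalues solve det(λI - A) = 0.
Characteristic polynomial: λ^4 + 10.7*λ^3 + 45.48*λ^2 + 97.442*λ + 67.8552 = 0.
Factor: (λ + 1.2)(λ + 4.9)(λ^2 + 4.6*λ + 11.54) = 0.
Roots: -1.2, -2.3 + 2.5j, -2.3 - 2.5j, -4.9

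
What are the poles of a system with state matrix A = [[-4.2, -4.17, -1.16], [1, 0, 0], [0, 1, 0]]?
Eigenvalues solve det(λI - A) = 0.
Characteristic polynomial: λ^3 + 4.2*λ^2 + 4.17*λ + 1.16 = 0.
Factor: (λ + 2.9)(λ + 0.8)(λ + 0.5) = 0.
Roots: -0.5, -0.8, -2.9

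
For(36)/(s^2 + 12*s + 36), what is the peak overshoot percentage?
Standard form: ωn²/(s²+2ζωn·s+ωn²) → ωn = 6, ζ = 1.
ζ ≥ 1, so the response is non-oscillatory: peak overshoot = 0%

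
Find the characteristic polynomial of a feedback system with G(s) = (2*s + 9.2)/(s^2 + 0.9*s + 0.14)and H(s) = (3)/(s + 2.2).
Characteristic poly = G_den * H_den + G_num * H_num = (s^3 + 3.1*s^2 + 2.12*s + 0.308) + (6*s + 27.6) = s^3 + 3.1*s^2 + 8.12*s + 27.908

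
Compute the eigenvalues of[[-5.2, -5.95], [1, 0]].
Eigenvalues solve det(λI - A) = 0.
Characteristic polynomial: λ^2 + 5.2*λ + 5.95 = 0.
Factor: (λ + 1.7)(λ + 3.5) = 0.
Roots: -1.7, -3.5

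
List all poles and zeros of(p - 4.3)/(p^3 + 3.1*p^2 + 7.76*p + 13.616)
Set denominator = 0: p^3 + 3.1*p^2 + 7.76*p + 13.616 = (p + 2.3)(p^2 + 0.8*p + 5.92) = 0 → Poles: -0.4 + 2.4j, -0.4 - 2.4j, -2.3
Set numerator = 0: p - 4.3 = 0 → Zeros: 4.3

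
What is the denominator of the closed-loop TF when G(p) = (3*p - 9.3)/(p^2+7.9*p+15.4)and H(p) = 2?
Characteristic poly = G_den * H_den + G_num * H_num = (p^2 + 7.9*p + 15.4) + (6*p - 18.6) = p^2 + 13.9*p - 3.2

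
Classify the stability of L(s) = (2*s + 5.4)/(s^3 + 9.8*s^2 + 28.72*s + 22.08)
Denominator: s^3 + 9.8*s^2 + 28.72*s + 22.08 = (s + 4)(s + 1.2)(s + 4.6). Poles: -1.2, -4, -4.6. Stable (all poles in LHP)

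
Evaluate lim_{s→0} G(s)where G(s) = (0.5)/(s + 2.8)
DC gain = G(0) = num(0)/den(0) = 0.5/2.8 = 0.1786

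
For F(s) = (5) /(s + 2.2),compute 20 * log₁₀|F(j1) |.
Substitute s = j*1: F(j1) = 1.88356 - 0.856164j.
|F(j1)| = sqrt(Re² + Im²) = 2.069.
20*log₁₀(2.069) = 6.32 dB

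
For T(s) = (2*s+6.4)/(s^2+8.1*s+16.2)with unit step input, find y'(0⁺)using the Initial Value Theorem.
IVT: y'(0⁺) = lim_{s→∞} s²·Y(s) = lim_{s→∞} s·T(s).
deg(num) = 1, deg(den) = 2, relative degree = 1, so s·T(s) → (leading num)/(leading den) = 2/1 = 2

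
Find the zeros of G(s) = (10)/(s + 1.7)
Numerator is a nonzero constant (10) → Zeros: none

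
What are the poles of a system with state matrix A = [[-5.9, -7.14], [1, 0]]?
Eigenvalues solve det(λI - A) = 0.
Characteristic polynomial: λ^2 + 5.9*λ + 7.14 = 0.
Factor: (λ + 1.7)(λ + 4.2) = 0.
Roots: -1.7, -4.2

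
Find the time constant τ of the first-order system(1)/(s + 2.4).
First-order system: τ = -1/pole. Pole = -2.4. τ = -1/(-2.4) = 0.4167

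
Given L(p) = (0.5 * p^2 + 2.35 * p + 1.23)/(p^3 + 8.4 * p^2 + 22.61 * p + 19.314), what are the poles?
Set denominator = 0: p^3 + 8.4*p^2 + 22.61*p + 19.314 = (p + 3.7)(p + 2.9)(p + 1.8) = 0 → Poles: -1.8, -2.9, -3.7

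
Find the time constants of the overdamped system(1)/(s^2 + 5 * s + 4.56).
Overdamped: real poles at -3.8, -1.2. τ = -1/pole → τ₁ = 0.2632, τ₂ = 0.8333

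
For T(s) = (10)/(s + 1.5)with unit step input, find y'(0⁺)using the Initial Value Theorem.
IVT: y'(0⁺) = lim_{s→∞} s²·Y(s) = lim_{s→∞} s·T(s).
deg(num) = 0, deg(den) = 1, relative degree = 1, so s·T(s) → (leading num)/(leading den) = 10/1 = 10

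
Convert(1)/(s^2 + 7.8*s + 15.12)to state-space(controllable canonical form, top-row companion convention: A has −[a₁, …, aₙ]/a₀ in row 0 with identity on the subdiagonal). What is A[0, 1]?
Reachable canonical form for den = s^2 + 7.8*s + 15.12: top row of A = -[a₁,a₂,...,aₙ]/a₀, ones on the subdiagonal, zeros elsewhere.
A = [[-7.8, -15.12], [1, 0]].
A[0,1] = -15.12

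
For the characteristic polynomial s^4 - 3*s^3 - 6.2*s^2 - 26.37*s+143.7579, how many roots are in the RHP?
s^4 - 3*s^3 - 6.2*s^2 - 26.37*s + 143.7579 = (s - 3.9)(s - 3.3)(s^2 + 4.2*s + 11.17). Poles: -2.1 + 2.6j, -2.1 - 2.6j, 3.3, 3.9. RHP poles (Re>0): 2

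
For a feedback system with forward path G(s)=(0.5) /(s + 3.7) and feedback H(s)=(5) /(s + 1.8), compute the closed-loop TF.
Closed-loop T = G/(1+GH).
Numerator: G_num * H_den = 0.5*s + 0.9.
Denominator: G_den * H_den + G_num * H_num = (s^2 + 5.5*s + 6.66) + (2.5) = s^2 + 5.5*s + 9.16.
T(s) = (0.5*s + 0.9)/(s^2 + 5.5*s + 9.16)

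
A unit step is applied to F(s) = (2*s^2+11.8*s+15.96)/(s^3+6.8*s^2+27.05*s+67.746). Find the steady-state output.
FVT: lim_{t→∞} y(t) = lim_{s→0} s*Y(s) where Y(s) = F(s)/s.
= lim_{s→0} F(s) = F(0) = num(0)/den(0) = 15.96/67.746 = 0.2356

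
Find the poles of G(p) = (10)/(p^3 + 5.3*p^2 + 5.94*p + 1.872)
Set denominator = 0: p^3 + 5.3*p^2 + 5.94*p + 1.872 = (p + 0.8)(p + 0.6)(p + 3.9) = 0 → Poles: -0.6, -0.8, -3.9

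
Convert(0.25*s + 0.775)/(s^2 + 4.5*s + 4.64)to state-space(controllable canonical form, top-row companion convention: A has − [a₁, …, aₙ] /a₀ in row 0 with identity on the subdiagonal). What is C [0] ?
Reachable canonical form: C = numerator coefficients (right-aligned, zero-padded to length n).
num = 0.25*s + 0.775, C = [[0.25, 0.775]].
C[0] = 0.25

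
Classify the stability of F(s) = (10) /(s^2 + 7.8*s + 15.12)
Denominator: s^2 + 7.8*s + 15.12 = (s + 4.2)(s + 3.6). Poles: -3.6, -4.2. Stable (all poles in LHP)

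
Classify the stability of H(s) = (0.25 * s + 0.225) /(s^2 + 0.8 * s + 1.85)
Denominator: s^2 + 0.8*s + 1.85. Poles: -0.4 + 1.3j, -0.4 - 1.3j. Stable (all poles in LHP)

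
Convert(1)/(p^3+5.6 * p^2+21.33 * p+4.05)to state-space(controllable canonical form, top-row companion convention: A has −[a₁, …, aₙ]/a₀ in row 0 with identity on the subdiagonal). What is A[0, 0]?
Reachable canonical form for den = p^3 + 5.6*p^2 + 21.33*p + 4.05: top row of A = -[a₁,a₂,...,aₙ]/a₀, ones on the subdiagonal, zeros elsewhere.
A = [[-5.6, -21.33, -4.05], [1, 0, 0], [0, 1, 0]].
A[0,0] = -5.6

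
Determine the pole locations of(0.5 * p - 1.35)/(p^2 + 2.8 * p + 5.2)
Set denominator = 0: p^2 + 2.8*p + 5.2 = 0 → Poles: -1.4 + 1.8j, -1.4 - 1.8j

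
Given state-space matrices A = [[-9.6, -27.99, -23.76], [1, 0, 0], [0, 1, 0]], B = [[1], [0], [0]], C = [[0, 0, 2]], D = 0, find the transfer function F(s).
F(s) = C(sI - A)⁻¹B + D.
Characteristic polynomial det(sI - A) = s^3 + 9.6*s^2 + 27.99*s + 23.76.
Numerator from C·adj(sI-A)·B + D·det(sI-A) = 2.
F(s) = (2)/(s^3 + 9.6*s^2 + 27.99*s + 23.76)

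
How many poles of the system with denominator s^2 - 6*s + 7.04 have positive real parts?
s^2 - 6*s + 7.04 = (s - 4.4)(s - 1.6). Poles: 1.6, 4.4. RHP poles (Re>0): 2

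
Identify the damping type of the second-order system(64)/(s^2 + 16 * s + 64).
Standard form: ωn²/(s²+2ζωn·s+ωn²) gives ωn=8, ζ=1.
Critically damped (ζ = 1)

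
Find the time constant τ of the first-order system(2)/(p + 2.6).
First-order system: τ = -1/pole. Pole = -2.6. τ = -1/(-2.6) = 0.3846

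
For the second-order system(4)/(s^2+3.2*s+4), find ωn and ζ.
Standard form: ωn²/(s²+2ζωn·s+ωn²).
const=4=ωn² → ωn=2, s coeff=3.2=2ζωn → ζ=0.8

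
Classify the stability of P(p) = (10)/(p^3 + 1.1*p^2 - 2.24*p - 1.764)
Denominator: p^3 + 1.1*p^2 - 2.24*p - 1.764 = (p - 1.4)(p + 0.7)(p + 1.8). Poles: -0.7, -1.8, 1.4. Unstable (1 pole(s) in RHP)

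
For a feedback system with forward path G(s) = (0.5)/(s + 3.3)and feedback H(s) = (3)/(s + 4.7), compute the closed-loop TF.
Closed-loop T = G/(1+GH).
Numerator: G_num * H_den = 0.5*s + 2.35.
Denominator: G_den * H_den + G_num * H_num = (s^2 + 8*s + 15.51) + (1.5) = s^2 + 8*s + 17.01.
T(s) = (0.5*s + 2.35)/(s^2 + 8*s + 17.01)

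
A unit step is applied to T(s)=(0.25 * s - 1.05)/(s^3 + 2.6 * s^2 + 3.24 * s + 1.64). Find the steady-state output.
FVT: lim_{t→∞} y(t) = lim_{s→0} s*Y(s) where Y(s) = T(s)/s.
= lim_{s→0} T(s) = T(0) = num(0)/den(0) = -1.05/1.64 = -0.6402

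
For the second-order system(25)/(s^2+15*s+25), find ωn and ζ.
Standard form: ωn²/(s²+2ζωn·s+ωn²).
const=25=ωn² → ωn=5, s coeff=15=2ζωn → ζ=1.5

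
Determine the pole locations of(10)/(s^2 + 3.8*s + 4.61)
Set denominator = 0: s^2 + 3.8*s + 4.61 = 0 → Poles: -1.9 + 1j, -1.9 - 1j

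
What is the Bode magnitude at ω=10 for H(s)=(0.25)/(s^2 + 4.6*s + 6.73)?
Substitute s = j*10: H(j10) = -0.00215597 - 0.00106331j.
|H(j10)| = sqrt(Re² + Im²) = 0.002404.
20*log₁₀(0.002404) = -52.38 dB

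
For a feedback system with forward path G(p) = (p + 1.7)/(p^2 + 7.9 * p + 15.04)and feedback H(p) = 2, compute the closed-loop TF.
Closed-loop T = G/(1+GH).
Numerator: G_num * H_den = p + 1.7.
Denominator: G_den * H_den + G_num * H_num = (p^2 + 7.9*p + 15.04) + (2*p + 3.4) = p^2 + 9.9*p + 18.44.
T(p) = (p + 1.7)/(p^2 + 9.9*p + 18.44)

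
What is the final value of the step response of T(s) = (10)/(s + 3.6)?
FVT: lim_{t→∞} y(t) = lim_{s→0} s*Y(s) where Y(s) = T(s)/s.
= lim_{s→0} T(s) = T(0) = num(0)/den(0) = 10/3.6 = 2.778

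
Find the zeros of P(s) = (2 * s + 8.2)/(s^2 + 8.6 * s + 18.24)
Set numerator = 0: 2*s + 8.2 = 0 → Zeros: -4.1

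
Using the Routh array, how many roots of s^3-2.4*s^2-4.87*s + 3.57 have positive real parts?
Routh array:
s^3: [1, -4.87]; s^2: [-2.4, 3.57]; s^1: [-3.3825]; s^0: [3.57]
First column: [1, -2.4, -3.3825, 3.57]. Sign changes = RHP roots = 2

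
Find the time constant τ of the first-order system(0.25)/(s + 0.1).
First-order system: τ = -1/pole. Pole = -0.1. τ = -1/(-0.1) = 10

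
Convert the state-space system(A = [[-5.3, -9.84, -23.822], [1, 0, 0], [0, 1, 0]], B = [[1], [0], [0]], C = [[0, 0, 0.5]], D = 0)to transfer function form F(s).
F(s) = C(sI - A)⁻¹B + D.
Characteristic polynomial det(sI - A) = s^3 + 5.3*s^2 + 9.84*s + 23.822.
Numerator from C·adj(sI-A)·B + D·det(sI-A) = 0.5.
F(s) = (0.5)/(s^3 + 5.3*s^2 + 9.84*s + 23.822)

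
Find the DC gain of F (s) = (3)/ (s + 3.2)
DC gain = F(0) = num(0)/den(0) = 3/3.2 = 0.9375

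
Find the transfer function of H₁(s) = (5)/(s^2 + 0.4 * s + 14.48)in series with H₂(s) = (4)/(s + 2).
Series: H = H₁ · H₂ = (n₁·n₂)/(d₁·d₂).
Num: n₁·n₂ = 20. Den: d₁·d₂ = s^3 + 2.4*s^2 + 15.28*s + 28.96.
H(s) = (20)/(s^3 + 2.4*s^2 + 15.28*s + 28.96)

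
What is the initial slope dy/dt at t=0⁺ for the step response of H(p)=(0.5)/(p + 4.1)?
IVT: y'(0⁺) = lim_{p→∞} p²·Y(p) = lim_{p→∞} p·H(p).
deg(num) = 0, deg(den) = 1, relative degree = 1, so p·H(p) → (leading num)/(leading den) = 0.5/1 = 0.5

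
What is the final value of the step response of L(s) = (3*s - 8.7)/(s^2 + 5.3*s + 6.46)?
FVT: lim_{t→∞} y(t) = lim_{s→0} s*Y(s) where Y(s) = L(s)/s.
= lim_{s→0} L(s) = L(0) = num(0)/den(0) = -8.7/6.46 = -1.347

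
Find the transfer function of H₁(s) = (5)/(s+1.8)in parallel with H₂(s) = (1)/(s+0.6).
Parallel: H = H₁ + H₂ = (n₁·d₂ + n₂·d₁)/(d₁·d₂).
n₁·d₂ = 5*s + 3. n₂·d₁ = s + 1.8. Sum = 6*s + 4.8. d₁·d₂ = s^2 + 2.4*s + 1.08.
H(s) = (6*s + 4.8)/(s^2 + 2.4*s + 1.08)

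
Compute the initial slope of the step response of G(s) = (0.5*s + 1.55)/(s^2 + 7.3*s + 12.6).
IVT: y'(0⁺) = lim_{s→∞} s²·Y(s) = lim_{s→∞} s·G(s).
deg(num) = 1, deg(den) = 2, relative degree = 1, so s·G(s) → (leading num)/(leading den) = 0.5/1 = 0.5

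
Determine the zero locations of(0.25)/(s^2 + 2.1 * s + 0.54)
Numerator is a nonzero constant (0.25) → Zeros: none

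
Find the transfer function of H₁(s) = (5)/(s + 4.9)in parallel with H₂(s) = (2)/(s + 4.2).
Parallel: H = H₁ + H₂ = (n₁·d₂ + n₂·d₁)/(d₁·d₂).
n₁·d₂ = 5*s + 21. n₂·d₁ = 2*s + 9.8. Sum = 7*s + 30.8. d₁·d₂ = s^2 + 9.1*s + 20.58.
H(s) = (7*s + 30.8)/(s^2 + 9.1*s + 20.58)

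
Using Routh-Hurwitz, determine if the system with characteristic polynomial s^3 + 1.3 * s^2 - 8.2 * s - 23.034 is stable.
Routh array:
s^3: [1, -8.2]; s^2: [1.3, -23.034]; s^1: [9.51846]; s^0: [-23.034]
First column: [1, 1.3, 9.51846, -23.034]. Sign changes = 1.
No, unstable (1 RHP root(s))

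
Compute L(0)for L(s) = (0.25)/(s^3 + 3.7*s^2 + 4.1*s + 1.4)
DC gain = L(0) = num(0)/den(0) = 0.25/1.4 = 0.1786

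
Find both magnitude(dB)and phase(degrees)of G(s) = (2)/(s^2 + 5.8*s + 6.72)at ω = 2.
Substitute s = j*2: G(j2) = 0.0383211 - 0.163428j.
|G| = 20*log₁₀(sqrt(Re²+Im²)) = -15.50 dB.
∠G = atan2(Im, Re) = -76.80°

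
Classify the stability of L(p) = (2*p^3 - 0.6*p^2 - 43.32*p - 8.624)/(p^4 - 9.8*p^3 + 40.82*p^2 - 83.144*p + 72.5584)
Denominator: p^4 - 9.8*p^3 + 40.82*p^2 - 83.144*p + 72.5584 = (p^2 - 4.4*p + 8.08)(p^2 - 5.4*p + 8.98). Poles: 2.2 + 1.8j, 2.2 - 1.8j, 2.7 + 1.3j, 2.7 - 1.3j. Unstable (4 pole(s) in RHP)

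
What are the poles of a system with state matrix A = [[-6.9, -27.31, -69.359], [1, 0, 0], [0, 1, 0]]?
Eigenvalues solve det(λI - A) = 0.
Characteristic polynomial: λ^3 + 6.9*λ^2 + 27.31*λ + 69.359 = 0.
Factor: (λ + 4.3)(λ^2 + 2.6*λ + 16.13) = 0.
Roots: -1.3 + 3.8j, -1.3 - 3.8j, -4.3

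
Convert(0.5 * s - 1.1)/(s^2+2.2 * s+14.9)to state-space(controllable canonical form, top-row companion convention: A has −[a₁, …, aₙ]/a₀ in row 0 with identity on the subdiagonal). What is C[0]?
Reachable canonical form: C = numerator coefficients (right-aligned, zero-padded to length n).
num = 0.5*s - 1.1, C = [[0.5, -1.1]].
C[0] = 0.5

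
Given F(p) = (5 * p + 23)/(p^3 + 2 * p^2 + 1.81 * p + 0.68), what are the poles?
Set denominator = 0: p^3 + 2*p^2 + 1.81*p + 0.68 = (p + 0.8)(p^2 + 1.2*p + 0.85) = 0 → Poles: -0.6 + 0.7j, -0.6 - 0.7j, -0.8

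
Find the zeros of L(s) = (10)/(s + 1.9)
Numerator is a nonzero constant (10) → Zeros: none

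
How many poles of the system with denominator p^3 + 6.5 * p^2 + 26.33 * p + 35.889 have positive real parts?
p^3 + 6.5*p^2 + 26.33*p + 35.889 = (p + 2.1)(p^2 + 4.4*p + 17.09). Poles: -2.1, -2.2 + 3.5j, -2.2 - 3.5j. RHP poles (Re>0): 0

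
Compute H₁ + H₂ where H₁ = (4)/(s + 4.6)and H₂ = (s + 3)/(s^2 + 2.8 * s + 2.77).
Parallel: H = H₁ + H₂ = (n₁·d₂ + n₂·d₁)/(d₁·d₂).
n₁·d₂ = 4*s^2 + 11.2*s + 11.08. n₂·d₁ = s^2 + 7.6*s + 13.8. Sum = 5*s^2 + 18.8*s + 24.88. d₁·d₂ = s^3 + 7.4*s^2 + 15.65*s + 12.742.
H(s) = (5*s^2 + 18.8*s + 24.88)/(s^3 + 7.4*s^2 + 15.65*s + 12.742)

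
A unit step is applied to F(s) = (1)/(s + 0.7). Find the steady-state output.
FVT: lim_{t→∞} y(t) = lim_{s→0} s*Y(s) where Y(s) = F(s)/s.
= lim_{s→0} F(s) = F(0) = num(0)/den(0) = 1/0.7 = 1.429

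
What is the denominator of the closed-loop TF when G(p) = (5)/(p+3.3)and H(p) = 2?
Characteristic poly = G_den * H_den + G_num * H_num = (p + 3.3) + (10) = p + 13.3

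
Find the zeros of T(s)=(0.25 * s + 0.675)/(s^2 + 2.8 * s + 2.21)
Set numerator = 0: 0.25*s + 0.675 = 0 → Zeros: -2.7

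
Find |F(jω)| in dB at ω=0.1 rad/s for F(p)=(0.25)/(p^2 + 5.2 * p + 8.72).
Substitute p = j*0.1: F(j0.1) = 0.0286007 - 0.0017075j.
|F(j0.1)| = sqrt(Re² + Im²) = 0.02865.
20*log₁₀(0.02865) = -30.86 dB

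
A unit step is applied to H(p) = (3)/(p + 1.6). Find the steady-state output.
FVT: lim_{t→∞} y(t) = lim_{p→0} p*Y(p) where Y(p) = H(p)/p.
= lim_{p→0} H(p) = H(0) = num(0)/den(0) = 3/1.6 = 1.875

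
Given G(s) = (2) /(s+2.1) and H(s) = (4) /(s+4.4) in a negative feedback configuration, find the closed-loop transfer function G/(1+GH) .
Closed-loop T = G/(1+GH).
Numerator: G_num * H_den = 2*s + 8.8.
Denominator: G_den * H_den + G_num * H_num = (s^2 + 6.5*s + 9.24) + (8) = s^2 + 6.5*s + 17.24.
T(s) = (2*s + 8.8)/(s^2 + 6.5*s + 17.24)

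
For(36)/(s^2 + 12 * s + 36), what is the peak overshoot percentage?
Standard form: ωn²/(s²+2ζωn·s+ωn²) → ωn = 6, ζ = 1.
ζ ≥ 1, so the response is non-oscillatory: peak overshoot = 0%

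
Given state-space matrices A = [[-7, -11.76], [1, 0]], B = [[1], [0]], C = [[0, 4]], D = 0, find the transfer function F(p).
F(p) = C(pI - A)⁻¹B + D.
Characteristic polynomial det(pI - A) = p^2 + 7*p + 11.76.
Numerator from C·adj(pI-A)·B + D·det(pI-A) = 4.
F(p) = (4)/(p^2 + 7*p + 11.76)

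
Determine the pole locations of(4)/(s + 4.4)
Set denominator = 0: s + 4.4 = 0 → Poles: -4.4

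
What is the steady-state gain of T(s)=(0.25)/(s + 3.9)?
DC gain = T(0) = num(0)/den(0) = 0.25/3.9 = 0.0641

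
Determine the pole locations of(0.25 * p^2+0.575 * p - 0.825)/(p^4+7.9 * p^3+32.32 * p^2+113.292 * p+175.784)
Set denominator = 0: p^4 + 7.9*p^3 + 32.32*p^2 + 113.292*p + 175.784 = (p + 4.3)(p + 2.8)(p^2 + 0.8*p + 14.6) = 0 → Poles: -0.4 + 3.8j, -0.4 - 3.8j, -2.8, -4.3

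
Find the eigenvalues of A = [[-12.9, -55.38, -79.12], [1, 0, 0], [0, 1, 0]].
Eigenvalues solve det(λI - A) = 0.
Characteristic polynomial: λ^3 + 12.9*λ^2 + 55.38*λ + 79.12 = 0.
Factor: (λ + 4.6)(λ + 4.3)(λ + 4) = 0.
Roots: -4, -4.3, -4.6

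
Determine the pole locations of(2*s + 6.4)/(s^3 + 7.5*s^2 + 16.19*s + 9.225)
Set denominator = 0: s^3 + 7.5*s^2 + 16.19*s + 9.225 = (s + 4.1)(s + 2.5)(s + 0.9) = 0 → Poles: -0.9, -2.5, -4.1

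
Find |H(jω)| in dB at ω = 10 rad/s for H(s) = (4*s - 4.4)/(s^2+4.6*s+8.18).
Substitute s = j*10: H(j10) = 0.212764 - 0.329044j.
|H(j10)| = sqrt(Re² + Im²) = 0.3918.
20*log₁₀(0.3918) = -8.14 dB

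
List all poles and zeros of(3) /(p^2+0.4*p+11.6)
Set denominator = 0: p^2 + 0.4*p + 11.6 = 0 → Poles: -0.2 + 3.4j, -0.2 - 3.4j
Numerator is a nonzero constant (3) → Zeros: none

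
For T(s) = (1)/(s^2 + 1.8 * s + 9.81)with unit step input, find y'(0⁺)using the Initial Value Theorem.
IVT: y'(0⁺) = lim_{s→∞} s²·Y(s) = lim_{s→∞} s·T(s).
deg(num) = 0, deg(den) = 2, relative degree = 2 ≥ 2, so s·T(s) → 0. Initial slope = 0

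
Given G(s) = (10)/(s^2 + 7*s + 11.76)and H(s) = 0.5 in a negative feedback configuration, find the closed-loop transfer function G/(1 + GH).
Closed-loop T = G/(1+GH).
Numerator: G_num * H_den = 10.
Denominator: G_den * H_den + G_num * H_num = (s^2 + 7*s + 11.76) + (5) = s^2 + 7*s + 16.76.
T(s) = (10)/(s^2 + 7*s + 16.76)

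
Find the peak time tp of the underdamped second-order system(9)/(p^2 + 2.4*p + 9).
Standard form: ωn²/(p²+2ζωn·p+ωn²) → ωn = 3, ζ = 0.4.
ωd = ωn·√(1-ζ²) = 3·√(1-0.4²) = 2.75.
tp = π/ωd = π/2.75 = 1.143 s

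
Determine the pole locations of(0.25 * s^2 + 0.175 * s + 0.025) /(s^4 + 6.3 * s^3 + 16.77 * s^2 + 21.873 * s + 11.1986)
Set denominator = 0: s^4 + 6.3*s^3 + 16.77*s^2 + 21.873*s + 11.1986 = (s + 1.9)(s + 1.4)(s^2 + 3*s + 4.21) = 0 → Poles: -1.4, -1.5 + 1.4j, -1.5 - 1.4j, -1.9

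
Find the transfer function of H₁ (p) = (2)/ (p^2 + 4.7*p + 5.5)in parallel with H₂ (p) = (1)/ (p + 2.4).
Parallel: H = H₁ + H₂ = (n₁·d₂ + n₂·d₁)/(d₁·d₂).
n₁·d₂ = 2*p + 4.8. n₂·d₁ = p^2 + 4.7*p + 5.5. Sum = p^2 + 6.7*p + 10.3. d₁·d₂ = p^3 + 7.1*p^2 + 16.78*p + 13.2.
H(p) = (p^2 + 6.7*p + 10.3)/(p^3 + 7.1*p^2 + 16.78*p + 13.2)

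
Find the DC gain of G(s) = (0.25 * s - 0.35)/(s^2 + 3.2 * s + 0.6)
DC gain = G(0) = num(0)/den(0) = -0.35/0.6 = -0.5833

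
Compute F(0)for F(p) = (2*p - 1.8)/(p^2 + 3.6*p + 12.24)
DC gain = F(0) = num(0)/den(0) = -1.8/12.24 = -0.1471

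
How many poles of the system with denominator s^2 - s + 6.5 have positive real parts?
Poles: 0.5 + 2.5j, 0.5 - 2.5j. RHP poles (Re>0): 2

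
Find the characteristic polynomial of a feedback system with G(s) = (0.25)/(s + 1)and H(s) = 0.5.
Characteristic poly = G_den * H_den + G_num * H_num = (s + 1) + (0.125) = s + 1.125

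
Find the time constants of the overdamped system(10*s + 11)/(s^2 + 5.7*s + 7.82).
Overdamped: real poles at -2.3, -3.4. τ = -1/pole → τ₁ = 0.4348, τ₂ = 0.2941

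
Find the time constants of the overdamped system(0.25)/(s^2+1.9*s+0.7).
Overdamped: real poles at -1.4, -0.5. τ = -1/pole → τ₁ = 0.7143, τ₂ = 2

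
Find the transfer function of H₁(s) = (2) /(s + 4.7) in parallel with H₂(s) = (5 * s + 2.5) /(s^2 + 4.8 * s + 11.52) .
Parallel: H = H₁ + H₂ = (n₁·d₂ + n₂·d₁)/(d₁·d₂).
n₁·d₂ = 2*s^2 + 9.6*s + 23.04. n₂·d₁ = 5*s^2 + 26*s + 11.75. Sum = 7*s^2 + 35.6*s + 34.79. d₁·d₂ = s^3 + 9.5*s^2 + 34.08*s + 54.144.
H(s) = (7*s^2 + 35.6*s + 34.79)/(s^3 + 9.5*s^2 + 34.08*s + 54.144)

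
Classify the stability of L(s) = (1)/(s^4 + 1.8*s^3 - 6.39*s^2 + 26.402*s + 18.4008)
Denominator: s^4 + 1.8*s^3 - 6.39*s^2 + 26.402*s + 18.4008 = (s + 0.6)(s + 4.4)(s^2 - 3.2*s + 6.97). Poles: -0.6, -4.4, 1.6 + 2.1j, 1.6 - 2.1j. Unstable (2 pole(s) in RHP)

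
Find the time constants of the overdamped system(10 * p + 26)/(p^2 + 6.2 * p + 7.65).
Overdamped: real poles at -4.5, -1.7. τ = -1/pole → τ₁ = 0.2222, τ₂ = 0.5882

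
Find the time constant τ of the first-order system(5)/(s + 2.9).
First-order system: τ = -1/pole. Pole = -2.9. τ = -1/(-2.9) = 0.3448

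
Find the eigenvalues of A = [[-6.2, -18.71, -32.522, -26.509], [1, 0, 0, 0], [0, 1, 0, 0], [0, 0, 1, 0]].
Eigenvalues solve det(λI - A) = 0.
Characteristic polynomial: λ^4 + 6.2*λ^3 + 18.71*λ^2 + 32.522*λ + 26.509 = 0.
Factor: (λ^2 + 4.2*λ + 4.9)(λ^2 + 2*λ + 5.41) = 0.
Roots: -1 + 2.1j, -1 - 2.1j, -2.1 + 0.7j, -2.1 - 0.7j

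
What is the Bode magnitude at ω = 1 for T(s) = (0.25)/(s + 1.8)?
Substitute s = j*1: T(j1) = 0.106132 - 0.0589623j.
|T(j1)| = sqrt(Re² + Im²) = 0.1214.
20*log₁₀(0.1214) = -18.31 dB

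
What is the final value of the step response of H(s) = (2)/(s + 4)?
FVT: lim_{t→∞} y(t) = lim_{s→0} s*Y(s) where Y(s) = H(s)/s.
= lim_{s→0} H(s) = H(0) = num(0)/den(0) = 2/4 = 0.5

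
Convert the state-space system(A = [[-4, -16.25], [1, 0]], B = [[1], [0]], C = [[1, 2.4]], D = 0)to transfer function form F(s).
F(s) = C(sI - A)⁻¹B + D.
Characteristic polynomial det(sI - A) = s^2 + 4*s + 16.25.
Numerator from C·adj(sI-A)·B + D·det(sI-A) = s + 2.4.
F(s) = (s + 2.4)/(s^2 + 4*s + 16.25)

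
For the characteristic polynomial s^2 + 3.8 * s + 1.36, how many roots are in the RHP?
s^2 + 3.8*s + 1.36 = (s + 3.4)(s + 0.4). Poles: -0.4, -3.4. RHP poles (Re>0): 0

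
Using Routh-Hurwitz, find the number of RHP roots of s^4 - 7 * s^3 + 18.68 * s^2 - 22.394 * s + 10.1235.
Routh array:
s^4: [1, 18.68, 10.1235]; s^3: [-7, -22.394]; s^2: [15.4809, 10.1235]; s^1: [-17.8164]; s^0: [10.1235]
First column: [1, -7, 15.4809, -17.8164, 10.1235]. Sign changes = RHP roots = 4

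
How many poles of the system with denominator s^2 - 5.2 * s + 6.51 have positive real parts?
s^2 - 5.2*s + 6.51 = (s - 3.1)(s - 2.1). Poles: 2.1, 3.1. RHP poles (Re>0): 2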